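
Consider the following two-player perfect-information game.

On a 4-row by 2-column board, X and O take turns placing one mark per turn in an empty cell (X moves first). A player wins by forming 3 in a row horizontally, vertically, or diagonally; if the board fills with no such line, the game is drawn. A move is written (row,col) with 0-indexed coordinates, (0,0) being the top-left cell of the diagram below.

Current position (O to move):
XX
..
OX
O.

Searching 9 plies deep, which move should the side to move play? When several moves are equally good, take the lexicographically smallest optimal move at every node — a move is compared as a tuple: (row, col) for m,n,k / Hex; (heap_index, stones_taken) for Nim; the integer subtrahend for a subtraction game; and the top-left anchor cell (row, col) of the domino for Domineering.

p1 O@[XX/../OX/O.]: (1,0)[XX/O./OX/O.]+1* (1,1)[XX/.O/OX/O.]+0 (3,1)[XX/../OX/OO]-1
p2 X@[XX/O./OX/O.] terminal -1; root [XX/../OX/O.] d9

O's best at [XX/../OX/O.]: (1,0)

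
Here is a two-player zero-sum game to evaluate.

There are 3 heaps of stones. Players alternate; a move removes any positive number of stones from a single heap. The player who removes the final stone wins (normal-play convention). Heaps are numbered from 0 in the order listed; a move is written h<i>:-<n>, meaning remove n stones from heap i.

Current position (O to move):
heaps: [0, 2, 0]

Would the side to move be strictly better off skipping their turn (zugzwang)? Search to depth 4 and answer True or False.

zugzwang((0,2,0), O) = False

[(0,2,0)] O move#1: h1:-1:-1/(0,1,0), h1:-2:+1/(0,0,0)*
[(0,0,0)] end (terminal -1, X#2); searched (0,2,0) to 4
if O skipped the turn, X would face:
~ [(0,2,0)] X move#1: h1:-1:-1/(0,1,0), h1:-2:+1/(0,0,0)*
~ [(0,0,0)] end (terminal -1, O#2); searched (0,2,0) to 4
compare (O): move=+1 vs pass=-1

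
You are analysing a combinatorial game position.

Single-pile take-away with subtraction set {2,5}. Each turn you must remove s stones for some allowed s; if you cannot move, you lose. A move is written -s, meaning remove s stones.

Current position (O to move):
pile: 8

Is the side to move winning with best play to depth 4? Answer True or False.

O winning at [8]: False

[8] O move#1: -2:-1/6*, -5:-1/3
[6] X move#2: -2:+1/4*, -5:+1/1
[4] O move#3: -2:-1/2*
[2] X move#4: -2:+1/0*
[0] end (terminal -1, O#5); searched 8 to 4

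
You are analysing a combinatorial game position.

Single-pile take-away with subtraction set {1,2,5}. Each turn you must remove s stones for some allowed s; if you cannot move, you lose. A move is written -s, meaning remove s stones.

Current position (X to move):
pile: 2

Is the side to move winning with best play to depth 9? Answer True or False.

X winning at [2]: True

ply 1, X at 2 | -1=-1→1; -2=+1→0*
ply 2: 0 is terminal -1 (O); from 2 depth 9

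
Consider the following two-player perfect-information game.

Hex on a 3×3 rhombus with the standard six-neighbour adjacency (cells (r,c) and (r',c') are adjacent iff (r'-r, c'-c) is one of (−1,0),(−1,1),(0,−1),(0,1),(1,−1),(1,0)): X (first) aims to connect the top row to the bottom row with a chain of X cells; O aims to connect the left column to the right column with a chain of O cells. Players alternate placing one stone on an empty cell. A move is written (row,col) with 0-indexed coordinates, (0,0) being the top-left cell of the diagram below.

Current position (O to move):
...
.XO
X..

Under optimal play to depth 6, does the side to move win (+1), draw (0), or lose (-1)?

[.../.XO/X..] O move#1: (0,0):-1/O../.XO/X..*, (0,1):-1/.O./.XO/X.., (0,2):-1/..O/.XO/X.., (1,0):-1/.../OXO/X.., (2,1):-1/.../.XO/XO., (2,2):-1/.../.XO/X.O
[O../.XO/X..] X move#2: (0,1):+1/OX./.XO/X..*, (0,2):+1/O.X/.XO/X.., (1,0):+1/O../XXO/X.., (2,1):+1/O../.XO/XX., (2,2):+1/O../.XO/X.X
[OX./.XO/X..] end (terminal -1, O#3); searched .../.XO/X.. to 6

value(.../.XO/X.., O) = -1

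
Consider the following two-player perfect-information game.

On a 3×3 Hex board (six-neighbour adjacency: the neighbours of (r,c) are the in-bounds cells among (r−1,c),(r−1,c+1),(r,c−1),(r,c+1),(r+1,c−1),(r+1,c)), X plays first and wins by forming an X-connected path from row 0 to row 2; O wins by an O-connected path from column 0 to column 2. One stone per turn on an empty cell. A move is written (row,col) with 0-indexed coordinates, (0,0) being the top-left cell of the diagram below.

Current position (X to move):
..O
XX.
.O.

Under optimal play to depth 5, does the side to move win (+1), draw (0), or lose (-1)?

value(..O/XX./.O., X) = +1

[..O/XX./.O.] X move#1: (0,0):-1/X.O/XX./.O., (0,1):-1/.XO/XX./.O., (1,2):+1/..O/XXX/.O.*, (2,0):+1/..O/XX./XO., (2,2):+1/..O/XX./.OX
[..O/XXX/.O.] O move#2: (0,0):-1/O.O/XXX/.O.*, (0,1):-1/.OO/XXX/.O., (2,0):-1/..O/XXX/OO., (2,2):-1/..O/XXX/.OO
[O.O/XXX/.O.] X move#3: (0,1):+1/OXO/XXX/.O.*, (2,0):-1/O.O/XXX/XO., (2,2):-1/O.O/XXX/.OX
[OXO/XXX/.O.] O move#4: (2,0):-1/OXO/XXX/OO.*, (2,2):-1/OXO/XXX/.OO
[OXO/XXX/OO.] X move#5: (2,2):+1/OXO/XXX/OOX*
[OXO/XXX/OOX] end (terminal -1, O#6); searched ..O/XX./.O. to 5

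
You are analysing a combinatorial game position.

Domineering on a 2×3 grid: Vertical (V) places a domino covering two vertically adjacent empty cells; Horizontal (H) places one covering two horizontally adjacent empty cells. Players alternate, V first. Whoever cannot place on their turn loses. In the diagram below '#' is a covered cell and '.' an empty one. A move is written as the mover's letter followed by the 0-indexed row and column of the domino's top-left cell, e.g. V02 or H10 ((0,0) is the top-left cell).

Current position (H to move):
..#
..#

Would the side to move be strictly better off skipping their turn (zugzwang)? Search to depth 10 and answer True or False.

p1 H@[..#/..#]: H00[###/..#]+1* H10[..#/###]+1
p2 V@[###/..#] terminal -1; root [..#/..#] d10
suppose H passes — search the same position with V to move:
pass> p1 V@[..#/..#]: V00[#.#/#.#]+1* V01[.##/.##]+1
pass> p2 H@[#.#/#.#] terminal -1; root [..#/..#] d10
for H: play +1, pass -1

zugzwang(..#/..#, H) = False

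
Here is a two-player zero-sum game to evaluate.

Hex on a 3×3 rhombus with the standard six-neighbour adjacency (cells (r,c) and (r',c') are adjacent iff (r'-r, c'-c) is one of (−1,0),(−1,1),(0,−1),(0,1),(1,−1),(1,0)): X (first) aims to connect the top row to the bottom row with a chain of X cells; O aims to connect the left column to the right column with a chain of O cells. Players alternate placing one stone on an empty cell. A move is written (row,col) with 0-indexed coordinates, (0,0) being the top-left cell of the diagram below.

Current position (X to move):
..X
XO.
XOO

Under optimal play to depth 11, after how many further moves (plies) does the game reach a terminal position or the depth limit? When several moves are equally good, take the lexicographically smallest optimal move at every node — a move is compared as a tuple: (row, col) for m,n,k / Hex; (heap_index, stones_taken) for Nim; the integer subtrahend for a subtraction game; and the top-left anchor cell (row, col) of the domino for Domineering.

PV length from [..X/XO./XOO]: 1 ply

ply 1, X at ..X/XO./XOO | (0,0)=+1→X.X/XO./XOO*; (0,1)=+1→.XX/XO./XOO; (1,2)=+1→..X/XOX/XOO
ply 2: X.X/XO./XOO is terminal -1 (O); from ..X/XO./XOO depth 11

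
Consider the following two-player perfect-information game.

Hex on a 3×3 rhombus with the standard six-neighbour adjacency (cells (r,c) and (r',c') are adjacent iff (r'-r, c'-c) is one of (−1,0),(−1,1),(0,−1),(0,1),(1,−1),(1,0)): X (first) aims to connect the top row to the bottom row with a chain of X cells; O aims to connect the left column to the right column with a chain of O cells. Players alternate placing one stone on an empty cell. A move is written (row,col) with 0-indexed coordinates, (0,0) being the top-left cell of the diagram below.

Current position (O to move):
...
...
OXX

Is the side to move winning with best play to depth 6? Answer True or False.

ply 1, O at .../.../OXX | (0,0)=-1→O../.../OXX; (0,1)=-1→.O./.../OXX; (0,2)=+1→..O/.../OXX*; (1,0)=-1→.../O../OXX; (1,1)=+1→.../.O./OXX; (1,2)=-1→.../..O/OXX
ply 2, X at ..O/.../OXX | (0,0)=-1→X.O/.../OXX*; (0,1)=-1→.XO/.../OXX; (1,0)=-1→..O/X../OXX; (1,1)=-1→..O/.X./OXX; (1,2)=-1→..O/..X/OXX
ply 3, O at X.O/.../OXX | (0,1)=+1→XOO/.../OXX*; (1,0)=+1→X.O/O../OXX; (1,1)=+1→X.O/.O./OXX; (1,2)=-1→X.O/..O/OXX
ply 4, X at XOO/.../OXX | (1,0)=-1→XOO/X../OXX*; (1,1)=-1→XOO/.X./OXX; (1,2)=-1→XOO/..X/OXX
ply 5, O at XOO/X../OXX | (1,1)=+1→XOO/XO./OXX*; (1,2)=-1→XOO/X.O/OXX
ply 6: XOO/XO./OXX is terminal -1 (X); from .../.../OXX depth 6

O winning at [.../.../OXX]: True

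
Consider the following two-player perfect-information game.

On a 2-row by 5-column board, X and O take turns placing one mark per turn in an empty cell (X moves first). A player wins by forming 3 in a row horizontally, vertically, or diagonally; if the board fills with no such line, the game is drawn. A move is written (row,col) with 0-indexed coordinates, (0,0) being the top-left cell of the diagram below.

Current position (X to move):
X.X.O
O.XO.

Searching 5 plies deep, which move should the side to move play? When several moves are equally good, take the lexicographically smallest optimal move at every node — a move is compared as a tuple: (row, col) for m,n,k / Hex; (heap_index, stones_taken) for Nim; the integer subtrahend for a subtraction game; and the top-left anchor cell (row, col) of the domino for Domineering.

X's best at [X.X.O/O.XO.]: (0,1)

[X.X.O/O.XO.] X move#1: (0,1):+1/XXX.O/O.XO.*, (0,3):+0/X.XXO/O.XO., (1,1):+0/X.X.O/OXXO., (1,4):+0/X.X.O/O.XOX
[XXX.O/O.XO.] end (terminal -1, O#2); searched X.X.O/O.XO. to 5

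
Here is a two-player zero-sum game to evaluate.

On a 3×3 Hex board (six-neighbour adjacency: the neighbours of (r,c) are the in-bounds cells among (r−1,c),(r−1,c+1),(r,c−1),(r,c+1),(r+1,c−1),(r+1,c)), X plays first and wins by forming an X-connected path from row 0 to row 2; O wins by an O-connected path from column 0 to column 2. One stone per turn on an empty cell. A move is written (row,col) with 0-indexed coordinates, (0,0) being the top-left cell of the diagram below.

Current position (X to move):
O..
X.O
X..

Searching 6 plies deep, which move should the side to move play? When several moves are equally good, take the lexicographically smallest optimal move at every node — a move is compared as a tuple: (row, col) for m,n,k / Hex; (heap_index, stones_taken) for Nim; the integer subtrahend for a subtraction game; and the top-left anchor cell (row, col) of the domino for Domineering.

[O../X.O/X..] X move#1: (0,1):+1/OX./X.O/X..*, (0,2):+1/O.X/X.O/X.., (1,1):+1/O../XXO/X.., (2,1):-1/O../X.O/XX., (2,2):-1/O../X.O/X.X
[OX./X.O/X..] end (terminal -1, O#2); searched O../X.O/X.. to 6

X's best at [O../X.O/X..]: (0,1)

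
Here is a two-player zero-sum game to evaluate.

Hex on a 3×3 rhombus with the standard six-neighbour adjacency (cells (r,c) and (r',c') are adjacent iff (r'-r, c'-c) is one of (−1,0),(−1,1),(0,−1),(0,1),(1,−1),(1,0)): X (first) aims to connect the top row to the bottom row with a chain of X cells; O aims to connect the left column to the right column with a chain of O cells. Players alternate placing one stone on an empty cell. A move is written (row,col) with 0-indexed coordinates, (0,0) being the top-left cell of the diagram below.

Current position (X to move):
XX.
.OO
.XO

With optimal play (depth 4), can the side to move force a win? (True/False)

p1 X@[XX./.OO/.XO]: (0,2)[XXX/.OO/.XO]-1* (1,0)[XX./XOO/.XO]-1 (2,0)[XX./.OO/XXO]-1
p2 O@[XXX/.OO/.XO]: (1,0)[XXX/OOO/.XO]+1* (2,0)[XXX/.OO/OXO]+1
p3 X@[XXX/OOO/.XO] terminal -1; root [XX./.OO/.XO] d4

X winning at [XX./.OO/.XO]: False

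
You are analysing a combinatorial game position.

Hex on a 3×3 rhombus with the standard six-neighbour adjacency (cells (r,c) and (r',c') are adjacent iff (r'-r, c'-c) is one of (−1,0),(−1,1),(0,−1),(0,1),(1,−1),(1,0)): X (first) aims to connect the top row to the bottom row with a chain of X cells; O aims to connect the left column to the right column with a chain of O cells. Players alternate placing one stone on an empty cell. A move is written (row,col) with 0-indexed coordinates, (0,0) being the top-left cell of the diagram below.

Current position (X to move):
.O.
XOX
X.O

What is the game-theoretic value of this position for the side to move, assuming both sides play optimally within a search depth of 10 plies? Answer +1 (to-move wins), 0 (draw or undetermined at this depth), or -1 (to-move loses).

ply 1, X at .O./XOX/X.O | (0,0)=+1→XO./XOX/X.O*; (0,2)=+1→.OX/XOX/X.O; (2,1)=+1→.O./XOX/XXO
ply 2: XO./XOX/X.O is terminal -1 (O); from .O./XOX/X.O depth 10

value(.O./XOX/X.O, X) = +1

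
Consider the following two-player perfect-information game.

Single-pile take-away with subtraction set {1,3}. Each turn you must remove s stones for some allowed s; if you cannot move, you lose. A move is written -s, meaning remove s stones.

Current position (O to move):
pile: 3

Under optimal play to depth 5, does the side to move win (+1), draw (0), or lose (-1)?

value(3, O) = +1

[3] O move#1: -1:+1/2*, -3:+1/0
[2] X move#2: -1:-1/1*
[1] O move#3: -1:+1/0*
[0] end (terminal -1, X#4); searched 3 to 5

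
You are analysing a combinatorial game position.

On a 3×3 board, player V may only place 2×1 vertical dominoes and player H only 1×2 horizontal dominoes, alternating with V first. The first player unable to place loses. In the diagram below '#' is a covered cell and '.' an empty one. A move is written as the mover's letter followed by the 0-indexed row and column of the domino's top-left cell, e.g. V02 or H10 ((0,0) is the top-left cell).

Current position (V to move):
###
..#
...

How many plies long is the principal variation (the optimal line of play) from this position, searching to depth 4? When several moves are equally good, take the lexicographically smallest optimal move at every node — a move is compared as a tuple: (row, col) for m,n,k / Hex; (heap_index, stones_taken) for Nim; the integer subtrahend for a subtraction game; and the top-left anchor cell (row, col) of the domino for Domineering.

p1 V@[###/..#/...]: V10[###/#.#/#..]-1 V11[###/.##/.#.]+1*
p2 H@[###/.##/.#.] terminal -1; root [###/..#/...] d4

PV length from [###/..#/...]: 1 ply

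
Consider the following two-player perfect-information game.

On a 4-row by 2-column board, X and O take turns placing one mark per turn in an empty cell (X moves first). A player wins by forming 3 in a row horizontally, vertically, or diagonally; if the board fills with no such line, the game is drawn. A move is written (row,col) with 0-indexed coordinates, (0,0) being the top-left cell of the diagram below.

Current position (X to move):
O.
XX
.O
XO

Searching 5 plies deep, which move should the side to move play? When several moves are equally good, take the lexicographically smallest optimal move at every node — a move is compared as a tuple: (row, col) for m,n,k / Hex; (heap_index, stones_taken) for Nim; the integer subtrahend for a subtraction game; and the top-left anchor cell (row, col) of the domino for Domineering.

[O./XX/.O/XO] X move#1: (0,1):+0/OX/XX/.O/XO, (2,0):+1/O./XX/XO/XO*
[O./XX/XO/XO] end (terminal -1, O#2); searched O./XX/.O/XO to 5

X's best at [O./XX/.O/XO]: (2,0)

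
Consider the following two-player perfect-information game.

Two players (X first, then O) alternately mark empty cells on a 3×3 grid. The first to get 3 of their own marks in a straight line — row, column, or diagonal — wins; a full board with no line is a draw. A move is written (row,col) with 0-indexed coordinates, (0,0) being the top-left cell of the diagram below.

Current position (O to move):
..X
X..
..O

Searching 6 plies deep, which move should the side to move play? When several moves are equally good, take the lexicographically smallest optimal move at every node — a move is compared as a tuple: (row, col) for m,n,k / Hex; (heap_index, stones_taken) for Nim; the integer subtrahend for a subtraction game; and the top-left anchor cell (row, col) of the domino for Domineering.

p1 O@[..X/X../..O]: (0,0)[O.X/X../..O]-1 (0,1)[.OX/X../..O]-1 (1,1)[..X/XO./..O]-1 (1,2)[..X/X.O/..O]-1 (2,0)[..X/X../O.O]+0* (2,1)[..X/X../.OO]-1
p2 X@[..X/X../O.O]: (0,0)[X.X/X../O.O]-1 (0,1)[.XX/X../O.O]-1 (1,1)[..X/XX./O.O]-1 (1,2)[..X/X.X/O.O]-1 (2,1)[..X/X../OXO]+0*
p3 O@[..X/X../OXO]: (0,0)[O.X/X../OXO]-1 (0,1)[.OX/X../OXO]+0* (1,1)[..X/XO./OXO]+0 (1,2)[..X/X.O/OXO]-1
p4 X@[.OX/X../OXO]: (0,0)[XOX/X../OXO]+0* (1,1)[.OX/XX./OXO]+0 (1,2)[.OX/X.X/OXO]+0
p5 O@[XOX/X../OXO]: (1,1)[XOX/XO./OXO]+0* (1,2)[XOX/X.O/OXO]+0
p6 X@[XOX/XO./OXO]: (1,2)[XOX/XOX/OXO]+0*
p7 O@[XOX/XOX/OXO] terminal +0; root [..X/X../..O] d6

O's best at [..X/X../..O]: (2,0)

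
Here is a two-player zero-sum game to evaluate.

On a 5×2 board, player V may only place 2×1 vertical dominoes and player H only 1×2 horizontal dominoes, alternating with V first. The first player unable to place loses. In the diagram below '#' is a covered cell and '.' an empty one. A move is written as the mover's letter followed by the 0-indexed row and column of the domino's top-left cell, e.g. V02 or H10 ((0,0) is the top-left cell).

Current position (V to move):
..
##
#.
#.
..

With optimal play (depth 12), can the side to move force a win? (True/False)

V winning at [../##/#./#./..]: False

[../##/#./#./..] V move#1: V21:-1/../##/##/##/..*, V31:-1/../##/#./##/.#
[../##/##/##/..] H move#2: H00:+1/##/##/##/##/..*, H40:+1/../##/##/##/##
[##/##/##/##/..] end (terminal -1, V#3); searched ../##/#./#./.. to 12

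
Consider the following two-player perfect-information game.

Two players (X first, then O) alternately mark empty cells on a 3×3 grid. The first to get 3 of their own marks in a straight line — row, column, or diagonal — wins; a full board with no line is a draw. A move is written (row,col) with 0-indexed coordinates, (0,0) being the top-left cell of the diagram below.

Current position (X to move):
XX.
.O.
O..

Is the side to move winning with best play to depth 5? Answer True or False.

X winning at [XX./.O./O..]: True

[XX./.O./O..] X move#1: (0,2):+1/XXX/.O./O..*, (1,0):-1/XX./XO./O.., (1,2):-1/XX./.OX/O.., (2,1):-1/XX./.O./OX., (2,2):-1/XX./.O./O.X
[XXX/.O./O..] end (terminal -1, O#2); searched XX./.O./O.. to 5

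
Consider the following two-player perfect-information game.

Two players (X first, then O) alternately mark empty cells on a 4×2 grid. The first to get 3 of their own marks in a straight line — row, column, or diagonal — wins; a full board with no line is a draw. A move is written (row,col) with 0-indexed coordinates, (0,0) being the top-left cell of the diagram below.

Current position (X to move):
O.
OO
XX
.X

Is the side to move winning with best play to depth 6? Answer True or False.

ply 1, X at O./OO/XX/.X | (0,1)=+0→OX/OO/XX/.X*; (3,0)=+0→O./OO/XX/XX
ply 2, O at OX/OO/XX/.X | (3,0)=+0→OX/OO/XX/OX*
ply 3: OX/OO/XX/OX is terminal +0 (X); from O./OO/XX/.X depth 6

X winning at [O./OO/XX/.X]: False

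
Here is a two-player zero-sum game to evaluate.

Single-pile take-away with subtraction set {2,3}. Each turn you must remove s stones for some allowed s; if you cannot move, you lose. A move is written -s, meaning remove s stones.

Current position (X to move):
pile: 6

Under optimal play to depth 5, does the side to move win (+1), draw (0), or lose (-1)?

[6] X move#1: -2:-1/4*, -3:-1/3
[4] O move#2: -2:-1/2, -3:+1/1*
[1] end (terminal -1, X#3); searched 6 to 5

value(6, X) = -1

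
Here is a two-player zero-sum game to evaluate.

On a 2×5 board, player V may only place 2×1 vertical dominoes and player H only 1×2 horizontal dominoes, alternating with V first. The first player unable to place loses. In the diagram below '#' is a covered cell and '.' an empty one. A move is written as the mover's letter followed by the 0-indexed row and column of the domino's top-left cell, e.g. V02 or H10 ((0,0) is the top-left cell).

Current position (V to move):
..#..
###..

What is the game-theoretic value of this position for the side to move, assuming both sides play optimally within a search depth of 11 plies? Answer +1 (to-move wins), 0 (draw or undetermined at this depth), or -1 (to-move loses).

value(..#../###.., V) = +1

ply 1, V at ..#../###.. | V03=+1→..##./####.*; V04=+1→..#.#/###.#
ply 2, H at ..##./####. | H00=-1→####./####.*
ply 3, V at ####./####. | V04=+1→#####/#####*
ply 4: #####/##### is terminal -1 (H); from ..#../###.. depth 11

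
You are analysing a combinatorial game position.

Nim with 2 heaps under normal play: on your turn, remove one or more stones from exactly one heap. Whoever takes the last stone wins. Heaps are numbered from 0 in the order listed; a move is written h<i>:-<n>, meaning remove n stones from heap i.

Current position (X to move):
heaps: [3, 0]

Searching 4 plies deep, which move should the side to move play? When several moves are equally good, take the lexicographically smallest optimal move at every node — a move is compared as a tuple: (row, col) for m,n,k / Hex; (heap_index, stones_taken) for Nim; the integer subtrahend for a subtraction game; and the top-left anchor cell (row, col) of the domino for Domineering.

X's best at [(3,0)]: h0:-3

ply 1, X at (3,0) | h0:-1=-1→(2,0); h0:-2=-1→(1,0); h0:-3=+1→(0,0)*
ply 2: (0,0) is terminal -1 (O); from (3,0) depth 4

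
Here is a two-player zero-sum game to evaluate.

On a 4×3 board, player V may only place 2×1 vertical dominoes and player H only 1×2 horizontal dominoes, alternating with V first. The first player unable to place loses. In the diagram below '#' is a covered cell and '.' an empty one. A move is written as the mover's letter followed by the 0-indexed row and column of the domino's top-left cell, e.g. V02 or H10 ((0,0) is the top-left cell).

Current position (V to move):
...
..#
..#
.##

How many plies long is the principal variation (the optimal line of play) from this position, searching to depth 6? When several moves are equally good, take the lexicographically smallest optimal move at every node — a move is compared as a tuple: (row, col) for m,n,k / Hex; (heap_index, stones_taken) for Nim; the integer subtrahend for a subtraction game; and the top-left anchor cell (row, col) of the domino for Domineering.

PV length from [.../..#/..#/.##]: 3 plies

p1 V@[.../..#/..#/.##]: V00[#../#.#/..#/.##]+1* V01[.#./.##/..#/.##]+1 V10[.../#.#/#.#/.##]+1 V11[.../.##/.##/.##]+1 V20[.../..#/#.#/###]-1
p2 H@[#../#.#/..#/.##]: H01[###/#.#/..#/.##]-1* H20[#../#.#/###/.##]-1
p3 V@[###/#.#/..#/.##]: V11[###/###/.##/.##]+1* V20[###/#.#/#.#/###]+1
p4 H@[###/###/.##/.##] terminal -1; root [.../..#/..#/.##] d6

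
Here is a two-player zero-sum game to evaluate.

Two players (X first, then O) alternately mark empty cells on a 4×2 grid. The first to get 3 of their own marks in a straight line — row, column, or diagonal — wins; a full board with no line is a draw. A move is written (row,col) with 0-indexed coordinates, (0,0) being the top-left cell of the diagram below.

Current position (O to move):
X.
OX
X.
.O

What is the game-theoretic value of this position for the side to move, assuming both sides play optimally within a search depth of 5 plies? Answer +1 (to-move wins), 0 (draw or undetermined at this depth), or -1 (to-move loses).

ply 1, O at X./OX/X./.O | (0,1)=+0→XO/OX/X./.O*; (2,1)=+0→X./OX/XO/.O; (3,0)=+0→X./OX/X./OO
ply 2, X at XO/OX/X./.O | (2,1)=+0→XO/OX/XX/.O*; (3,0)=+0→XO/OX/X./XO
ply 3, O at XO/OX/XX/.O | (3,0)=+0→XO/OX/XX/OO*
ply 4: XO/OX/XX/OO is terminal +0 (X); from X./OX/X./.O depth 5

value(X./OX/X./.O, O) = 0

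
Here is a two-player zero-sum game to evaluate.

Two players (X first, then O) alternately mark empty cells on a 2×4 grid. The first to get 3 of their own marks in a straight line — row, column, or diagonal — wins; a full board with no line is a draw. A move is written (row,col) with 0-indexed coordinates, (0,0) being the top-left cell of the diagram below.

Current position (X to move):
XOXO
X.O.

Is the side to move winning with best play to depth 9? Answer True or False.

X winning at [XOXO/X.O.]: False

ply 1, X at XOXO/X.O. | (1,1)=+0→XOXO/XXO.*; (1,3)=+0→XOXO/X.OX
ply 2, O at XOXO/XXO. | (1,3)=+0→XOXO/XXOO*
ply 3: XOXO/XXOO is terminal +0 (X); from XOXO/X.O. depth 9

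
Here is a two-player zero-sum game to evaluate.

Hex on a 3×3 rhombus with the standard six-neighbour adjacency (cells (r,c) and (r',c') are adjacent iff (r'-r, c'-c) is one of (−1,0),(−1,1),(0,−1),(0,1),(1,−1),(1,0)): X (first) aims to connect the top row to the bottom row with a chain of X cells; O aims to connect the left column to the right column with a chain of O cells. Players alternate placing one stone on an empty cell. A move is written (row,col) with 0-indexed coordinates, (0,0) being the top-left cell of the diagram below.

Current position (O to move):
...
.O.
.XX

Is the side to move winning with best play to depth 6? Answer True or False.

[.../.O./.XX] O move#1: (0,0):+1/O../.O./.XX*, (0,1):+1/.O./.O./.XX, (0,2):+1/..O/.O./.XX, (1,0):+1/.../OO./.XX, (1,2):+1/.../.OO/.XX, (2,0):+1/.../.O./OXX
[O../.O./.XX] X move#2: (0,1):-1/OX./.O./.XX*, (0,2):-1/O.X/.O./.XX, (1,0):-1/O../XO./.XX, (1,2):-1/O../.OX/.XX, (2,0):-1/O../.O./XXX
[OX./.O./.XX] O move#3: (0,2):+1/OXO/.O./.XX*, (1,0):+1/OX./OO./.XX, (1,2):+1/OX./.OO/.XX, (2,0):+1/OX./.O./OXX
[OXO/.O./.XX] X move#4: (1,0):-1/OXO/XO./.XX*, (1,2):-1/OXO/.OX/.XX, (2,0):-1/OXO/.O./XXX
[OXO/XO./.XX] O move#5: (1,2):-1/OXO/XOO/.XX, (2,0):+1/OXO/XO./OXX*
[OXO/XO./OXX] end (terminal -1, X#6); searched .../.O./.XX to 6

O winning at [.../.O./.XX]: True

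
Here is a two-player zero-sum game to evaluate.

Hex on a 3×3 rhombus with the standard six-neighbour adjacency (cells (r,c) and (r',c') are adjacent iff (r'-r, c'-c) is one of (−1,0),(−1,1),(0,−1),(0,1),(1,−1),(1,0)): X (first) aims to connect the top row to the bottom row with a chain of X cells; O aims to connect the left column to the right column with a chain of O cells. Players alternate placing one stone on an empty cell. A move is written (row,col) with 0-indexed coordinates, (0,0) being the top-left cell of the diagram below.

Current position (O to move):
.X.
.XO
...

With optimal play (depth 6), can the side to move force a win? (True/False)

p1 O@[.X./.XO/...]: (0,0)[OX./.XO/...]-1* (0,2)[.XO/.XO/...]-1 (1,0)[.X./OXO/...]-1 (2,0)[.X./.XO/O..]-1 (2,1)[.X./.XO/.O.]-1 (2,2)[.X./.XO/..O]-1
p2 X@[OX./.XO/...]: (0,2)[OXX/.XO/...]+1* (1,0)[OX./XXO/...]+1 (2,0)[OX./.XO/X..]+1 (2,1)[OX./.XO/.X.]+1 (2,2)[OX./.XO/..X]+1
p3 O@[OXX/.XO/...]: (1,0)[OXX/OXO/...]-1* (2,0)[OXX/.XO/O..]-1 (2,1)[OXX/.XO/.O.]-1 (2,2)[OXX/.XO/..O]-1
p4 X@[OXX/OXO/...]: (2,0)[OXX/OXO/X..]+1* (2,1)[OXX/OXO/.X.]+1 (2,2)[OXX/OXO/..X]+1
p5 O@[OXX/OXO/X..] terminal -1; root [.X./.XO/...] d6

O winning at [.X./.XO/...]: False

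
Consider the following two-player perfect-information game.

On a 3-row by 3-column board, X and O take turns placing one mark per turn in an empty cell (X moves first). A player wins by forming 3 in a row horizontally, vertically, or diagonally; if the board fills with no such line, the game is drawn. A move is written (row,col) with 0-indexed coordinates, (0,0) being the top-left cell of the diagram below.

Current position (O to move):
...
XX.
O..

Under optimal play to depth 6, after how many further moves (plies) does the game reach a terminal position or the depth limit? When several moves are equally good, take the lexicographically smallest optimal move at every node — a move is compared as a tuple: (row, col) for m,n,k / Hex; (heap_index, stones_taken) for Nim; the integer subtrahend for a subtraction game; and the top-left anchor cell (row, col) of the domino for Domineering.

[.../XX./O..] O move#1: (0,0):-1/O../XX./O.., (0,1):-1/.O./XX./O.., (0,2):-1/..O/XX./O.., (1,2):+0/.../XXO/O..*, (2,1):-1/.../XX./OO., (2,2):-1/.../XX./O.O
[.../XXO/O..] X move#2: (0,0):-1/X../XXO/O.., (0,1):+0/.X./XXO/O..*, (0,2):+0/..X/XXO/O.., (2,1):+0/.../XXO/OX., (2,2):+0/.../XXO/O.X
[.X./XXO/O..] O move#3: (0,0):-1/OX./XXO/O.., (0,2):-1/.XO/XXO/O.., (2,1):+0/.X./XXO/OO.*, (2,2):-1/.X./XXO/O.O
[.X./XXO/OO.] X move#4: (0,0):-1/XX./XXO/OO., (0,2):-1/.XX/XXO/OO., (2,2):+0/.X./XXO/OOX*
[.X./XXO/OOX] O move#5: (0,0):+0/OX./XXO/OOX*, (0,2):-1/.XO/XXO/OOX
[OX./XXO/OOX] X move#6: (0,2):+0/OXX/XXO/OOX*
[OXX/XXO/OOX] end (terminal +0, O#7); searched .../XX./O.. to 6

PV length from [.../XX./O..]: 6 plies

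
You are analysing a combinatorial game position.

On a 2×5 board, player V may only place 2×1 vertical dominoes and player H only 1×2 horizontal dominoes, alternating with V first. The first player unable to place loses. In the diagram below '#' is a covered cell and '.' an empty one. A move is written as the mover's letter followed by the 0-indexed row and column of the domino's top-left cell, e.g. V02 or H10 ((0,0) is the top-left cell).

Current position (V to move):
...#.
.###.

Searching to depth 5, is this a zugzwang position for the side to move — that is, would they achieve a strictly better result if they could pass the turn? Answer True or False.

zugzwang(...#./.###., V) = False

ply 1, V at ...#./.###. | V00=+1→#..#./####.*; V04=-1→...##/.####
ply 2, H at #..#./####. | H01=-1→####./####.*
ply 3, V at ####./####. | V04=+1→#####/#####*
ply 4: #####/##### is terminal -1 (H); from ...#./.###. depth 5
if V skipped the turn, H would face:
~ ply 1, H at ...#./.###. | H00=-1→##.#./.###.*; H01=-1→.###./.###.
~ ply 2, V at ##.#./.###. | V04=+1→##.##/.####*
~ ply 3: ##.##/.#### is terminal -1 (H); from ...#./.###. depth 5
compare (V): move=+1 vs pass=+1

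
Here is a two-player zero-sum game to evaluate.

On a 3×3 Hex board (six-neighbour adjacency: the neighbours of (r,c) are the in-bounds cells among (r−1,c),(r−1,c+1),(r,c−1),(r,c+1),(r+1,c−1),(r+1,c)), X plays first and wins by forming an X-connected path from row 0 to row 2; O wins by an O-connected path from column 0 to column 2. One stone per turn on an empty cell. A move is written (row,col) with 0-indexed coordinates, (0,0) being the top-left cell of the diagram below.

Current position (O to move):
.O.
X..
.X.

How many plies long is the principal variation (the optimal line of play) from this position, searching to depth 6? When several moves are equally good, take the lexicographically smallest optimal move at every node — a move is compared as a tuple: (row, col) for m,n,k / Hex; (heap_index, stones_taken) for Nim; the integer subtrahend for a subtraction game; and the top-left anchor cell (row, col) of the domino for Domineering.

PV length from [.O./X../.X.]: 5 plies

p1 O@[.O./X../.X.]: (0,0)[OO./X../.X.]-1 (0,2)[.OO/X../.X.]-1 (1,1)[.O./XO./.X.]+1* (1,2)[.O./X.O/.X.]-1 (2,0)[.O./X../OX.]-1 (2,2)[.O./X../.XO]-1
p2 X@[.O./XO./.X.]: (0,0)[XO./XO./.X.]-1* (0,2)[.OX/XO./.X.]-1 (1,2)[.O./XOX/.X.]-1 (2,0)[.O./XO./XX.]-1 (2,2)[.O./XO./.XX]-1
p3 O@[XO./XO./.X.]: (0,2)[XOO/XO./.X.]-1 (1,2)[XO./XOO/.X.]-1 (2,0)[XO./XO./OX.]+1* (2,2)[XO./XO./.XO]-1
p4 X@[XO./XO./OX.]: (0,2)[XOX/XO./OX.]-1* (1,2)[XO./XOX/OX.]-1 (2,2)[XO./XO./OXX]-1
p5 O@[XOX/XO./OX.]: (1,2)[XOX/XOO/OX.]+1* (2,2)[XOX/XO./OXO]-1
p6 X@[XOX/XOO/OX.] terminal -1; root [.O./X../.X.] d6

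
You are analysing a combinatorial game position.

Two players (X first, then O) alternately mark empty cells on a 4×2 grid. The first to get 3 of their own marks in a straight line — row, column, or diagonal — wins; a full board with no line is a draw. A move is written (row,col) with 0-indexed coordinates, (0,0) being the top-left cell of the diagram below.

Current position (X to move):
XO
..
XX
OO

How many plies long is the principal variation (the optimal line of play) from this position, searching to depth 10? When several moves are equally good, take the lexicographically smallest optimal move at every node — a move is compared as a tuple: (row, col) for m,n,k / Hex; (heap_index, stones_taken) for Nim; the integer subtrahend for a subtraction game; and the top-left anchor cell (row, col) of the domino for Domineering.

PV length from [XO/../XX/OO]: 1 ply

p1 X@[XO/../XX/OO]: (1,0)[XO/X./XX/OO]+1* (1,1)[XO/.X/XX/OO]+0
p2 O@[XO/X./XX/OO] terminal -1; root [XO/../XX/OO] d10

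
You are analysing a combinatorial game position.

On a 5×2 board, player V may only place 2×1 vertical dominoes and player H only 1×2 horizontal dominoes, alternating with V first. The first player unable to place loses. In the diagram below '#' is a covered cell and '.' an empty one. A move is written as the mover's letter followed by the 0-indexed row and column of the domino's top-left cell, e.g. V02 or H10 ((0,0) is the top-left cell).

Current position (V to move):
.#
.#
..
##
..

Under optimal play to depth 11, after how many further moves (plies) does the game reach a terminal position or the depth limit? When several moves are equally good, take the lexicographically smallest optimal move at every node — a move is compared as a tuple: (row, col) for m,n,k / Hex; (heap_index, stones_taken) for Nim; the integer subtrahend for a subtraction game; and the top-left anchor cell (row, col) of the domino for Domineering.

PV length from [.#/.#/../##/..]: 2 plies

ply 1, V at .#/.#/../##/.. | V00=-1→##/##/../##/..*; V10=-1→.#/##/#./##/..
ply 2, H at ##/##/../##/.. | H20=+1→##/##/##/##/..*; H40=+1→##/##/../##/##
ply 3: ##/##/##/##/.. is terminal -1 (V); from .#/.#/../##/.. depth 11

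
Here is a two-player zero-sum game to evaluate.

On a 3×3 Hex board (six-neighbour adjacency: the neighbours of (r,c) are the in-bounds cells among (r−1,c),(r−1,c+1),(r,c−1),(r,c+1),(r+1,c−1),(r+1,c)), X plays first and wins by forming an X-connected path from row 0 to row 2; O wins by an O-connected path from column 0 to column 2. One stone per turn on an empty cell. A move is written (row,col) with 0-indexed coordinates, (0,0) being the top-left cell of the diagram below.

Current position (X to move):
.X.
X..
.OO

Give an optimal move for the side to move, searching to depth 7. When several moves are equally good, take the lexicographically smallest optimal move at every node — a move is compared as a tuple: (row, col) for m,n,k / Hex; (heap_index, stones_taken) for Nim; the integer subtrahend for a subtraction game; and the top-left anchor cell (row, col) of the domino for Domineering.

X's best at [.X./X../.OO]: (2,0)

p1 X@[.X./X../.OO]: (0,0)[XX./X../.OO]-1 (0,2)[.XX/X../.OO]-1 (1,1)[.X./XX./.OO]-1 (1,2)[.X./X.X/.OO]-1 (2,0)[.X./X../XOO]+1*
p2 O@[.X./X../XOO] terminal -1; root [.X./X../.OO] d7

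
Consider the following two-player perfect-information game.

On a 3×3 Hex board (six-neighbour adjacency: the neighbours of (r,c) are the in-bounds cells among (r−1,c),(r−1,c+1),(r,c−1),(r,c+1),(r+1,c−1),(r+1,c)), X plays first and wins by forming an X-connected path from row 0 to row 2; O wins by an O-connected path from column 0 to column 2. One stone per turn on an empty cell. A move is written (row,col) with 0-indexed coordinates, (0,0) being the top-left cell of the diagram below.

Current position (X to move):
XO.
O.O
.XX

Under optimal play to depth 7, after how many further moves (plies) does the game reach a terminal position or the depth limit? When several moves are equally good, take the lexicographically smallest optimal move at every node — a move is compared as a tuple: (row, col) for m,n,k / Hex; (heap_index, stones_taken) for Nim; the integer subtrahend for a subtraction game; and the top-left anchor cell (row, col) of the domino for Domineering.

[XO./O.O/.XX] X move#1: (0,2):-1/XOX/O.O/.XX*, (1,1):-1/XO./OXO/.XX, (2,0):-1/XO./O.O/XXX
[XOX/O.O/.XX] O move#2: (1,1):+1/XOX/OOO/.XX*, (2,0):-1/XOX/O.O/OXX
[XOX/OOO/.XX] end (terminal -1, X#3); searched XO./O.O/.XX to 7

PV length from [XO./O.O/.XX]: 2 plies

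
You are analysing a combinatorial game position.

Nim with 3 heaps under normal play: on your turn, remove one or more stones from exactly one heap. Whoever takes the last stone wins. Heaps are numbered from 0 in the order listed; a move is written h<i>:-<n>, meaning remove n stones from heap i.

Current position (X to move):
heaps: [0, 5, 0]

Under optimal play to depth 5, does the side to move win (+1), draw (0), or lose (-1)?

value((0,5,0), X) = +1

p1 X@[(0,5,0)]: h1:-1[(0,4,0)]-1 h1:-2[(0,3,0)]-1 h1:-3[(0,2,0)]-1 h1:-4[(0,1,0)]-1 h1:-5[(0,0,0)]+1*
p2 O@[(0,0,0)] terminal -1; root [(0,5,0)] d5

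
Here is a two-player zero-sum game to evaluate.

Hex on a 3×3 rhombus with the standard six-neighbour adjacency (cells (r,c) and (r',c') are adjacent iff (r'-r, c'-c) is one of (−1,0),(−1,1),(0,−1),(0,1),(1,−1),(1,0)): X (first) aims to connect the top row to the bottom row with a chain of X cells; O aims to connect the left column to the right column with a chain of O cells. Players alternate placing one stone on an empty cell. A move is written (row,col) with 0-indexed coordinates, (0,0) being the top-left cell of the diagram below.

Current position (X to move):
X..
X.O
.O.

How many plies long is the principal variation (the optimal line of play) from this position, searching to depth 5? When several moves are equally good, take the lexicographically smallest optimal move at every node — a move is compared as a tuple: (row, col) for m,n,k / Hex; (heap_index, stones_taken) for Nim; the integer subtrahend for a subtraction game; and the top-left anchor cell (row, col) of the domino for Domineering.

PV length from [X../X.O/.O.]: 1 ply

ply 1, X at X../X.O/.O. | (0,1)=-1→XX./X.O/.O.; (0,2)=-1→X.X/X.O/.O.; (1,1)=-1→X../XXO/.O.; (2,0)=+1→X../X.O/XO.*; (2,2)=-1→X../X.O/.OX
ply 2: X../X.O/XO. is terminal -1 (O); from X../X.O/.O. depth 5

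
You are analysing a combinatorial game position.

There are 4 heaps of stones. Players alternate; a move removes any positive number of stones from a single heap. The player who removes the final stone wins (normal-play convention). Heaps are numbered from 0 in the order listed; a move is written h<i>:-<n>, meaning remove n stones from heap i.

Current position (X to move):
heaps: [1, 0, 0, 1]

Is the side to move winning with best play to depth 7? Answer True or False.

[(1,0,0,1)] X move#1: h0:-1:-1/(0,0,0,1)*, h3:-1:-1/(1,0,0,0)
[(0,0,0,1)] O move#2: h3:-1:+1/(0,0,0,0)*
[(0,0,0,0)] end (terminal -1, X#3); searched (1,0,0,1) to 7

X winning at [(1,0,0,1)]: False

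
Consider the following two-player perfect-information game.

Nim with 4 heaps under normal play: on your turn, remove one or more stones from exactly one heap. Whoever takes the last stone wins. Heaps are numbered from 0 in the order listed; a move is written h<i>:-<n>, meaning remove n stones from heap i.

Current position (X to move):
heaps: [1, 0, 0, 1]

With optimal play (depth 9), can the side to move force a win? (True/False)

p1 X@[(1,0,0,1)]: h0:-1[(0,0,0,1)]-1* h3:-1[(1,0,0,0)]-1
p2 O@[(0,0,0,1)]: h3:-1[(0,0,0,0)]+1*
p3 X@[(0,0,0,0)] terminal -1; root [(1,0,0,1)] d9

X winning at [(1,0,0,1)]: False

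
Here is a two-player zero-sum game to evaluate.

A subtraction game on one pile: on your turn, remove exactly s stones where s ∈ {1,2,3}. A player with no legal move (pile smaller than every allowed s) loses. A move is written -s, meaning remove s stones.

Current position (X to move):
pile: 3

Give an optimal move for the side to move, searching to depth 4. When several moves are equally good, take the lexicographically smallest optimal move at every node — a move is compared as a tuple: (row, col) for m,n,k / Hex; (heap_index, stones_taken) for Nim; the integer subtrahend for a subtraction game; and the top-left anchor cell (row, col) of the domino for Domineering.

X's best at [3]: -3

[3] X move#1: -1:-1/2, -2:-1/1, -3:+1/0*
[0] end (terminal -1, O#2); searched 3 to 4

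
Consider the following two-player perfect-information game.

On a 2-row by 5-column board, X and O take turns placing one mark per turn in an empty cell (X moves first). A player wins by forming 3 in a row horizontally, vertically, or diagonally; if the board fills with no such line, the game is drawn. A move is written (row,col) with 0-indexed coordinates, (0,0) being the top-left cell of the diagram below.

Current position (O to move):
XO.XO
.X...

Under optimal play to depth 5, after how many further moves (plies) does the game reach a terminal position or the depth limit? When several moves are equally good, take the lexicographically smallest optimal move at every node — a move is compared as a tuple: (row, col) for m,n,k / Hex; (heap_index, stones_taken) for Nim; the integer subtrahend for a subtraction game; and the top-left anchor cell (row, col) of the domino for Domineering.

PV length from [XO.XO/.X...]: 5 plies

p1 O@[XO.XO/.X...]: (0,2)[XOOXO/.X...]-1 (1,0)[XO.XO/OX...]+0* (1,2)[XO.XO/.XO..]+0 (1,3)[XO.XO/.X.O.]+0 (1,4)[XO.XO/.X..O]-1
p2 X@[XO.XO/OX...]: (0,2)[XOXXO/OX...]+0* (1,2)[XO.XO/OXX..]+0 (1,3)[XO.XO/OX.X.]+0 (1,4)[XO.XO/OX..X]+0
p3 O@[XOXXO/OX...]: (1,2)[XOXXO/OXO..]+0* (1,3)[XOXXO/OX.O.]+0 (1,4)[XOXXO/OX..O]+0
p4 X@[XOXXO/OXO..]: (1,3)[XOXXO/OXOX.]+0* (1,4)[XOXXO/OXO.X]+0
p5 O@[XOXXO/OXOX.]: (1,4)[XOXXO/OXOXO]+0*
p6 X@[XOXXO/OXOXO] terminal +0; root [XO.XO/.X...] d5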